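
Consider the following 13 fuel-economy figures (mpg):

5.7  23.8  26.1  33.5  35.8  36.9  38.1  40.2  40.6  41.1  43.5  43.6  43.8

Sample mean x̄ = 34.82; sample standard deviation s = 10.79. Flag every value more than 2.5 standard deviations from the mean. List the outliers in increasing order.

5.7

Cutoffs at x̄ ± 2.5s: 34.82 ± 2.5·10.79 = [7.845, 61.795].
5.7: z = -2.70, |z| > 2.5 → outlier.
Every other value lies within [7.845, 61.795].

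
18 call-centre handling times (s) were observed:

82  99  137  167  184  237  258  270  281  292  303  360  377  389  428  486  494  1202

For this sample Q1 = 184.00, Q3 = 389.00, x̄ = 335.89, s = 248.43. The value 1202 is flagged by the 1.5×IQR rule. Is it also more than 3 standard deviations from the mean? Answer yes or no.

z = (1202 − 335.89) / 248.43 = 3.49.
|z| = 3.49 > 3.

yes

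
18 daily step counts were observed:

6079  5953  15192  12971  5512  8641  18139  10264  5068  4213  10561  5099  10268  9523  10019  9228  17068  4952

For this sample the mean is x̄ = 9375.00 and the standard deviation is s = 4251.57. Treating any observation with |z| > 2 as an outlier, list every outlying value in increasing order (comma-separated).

18139

Cutoffs at x̄ ± 2s: 9375.00 ± 2·4251.57 = [871.86, 17878.14].
18139: z = 2.06, |z| > 2 → outlier.
Every other value lies within [871.86, 17878.14].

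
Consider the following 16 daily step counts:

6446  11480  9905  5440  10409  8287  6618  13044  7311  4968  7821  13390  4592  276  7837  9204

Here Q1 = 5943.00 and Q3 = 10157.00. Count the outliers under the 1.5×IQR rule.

IQR = 4214.00; fences at 5943.00 − 6321.00 = -378.00 and 10157.00 + 6321.00 = 16478.00.
Every value lies within the cutoffs.

0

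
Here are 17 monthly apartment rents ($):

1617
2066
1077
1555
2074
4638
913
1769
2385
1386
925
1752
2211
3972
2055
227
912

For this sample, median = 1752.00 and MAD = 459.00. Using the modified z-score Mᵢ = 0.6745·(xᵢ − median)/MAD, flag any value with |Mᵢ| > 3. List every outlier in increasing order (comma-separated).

|Mᵢ| > 3 ⇔ |xᵢ − 1752.00| > 3·459.00/0.6745 = 2041.51.
So outliers lie outside [-289.51, 3793.51].
3972: M = 3.26 → outlier.
4638: M = 4.24 → outlier.

3972, 4638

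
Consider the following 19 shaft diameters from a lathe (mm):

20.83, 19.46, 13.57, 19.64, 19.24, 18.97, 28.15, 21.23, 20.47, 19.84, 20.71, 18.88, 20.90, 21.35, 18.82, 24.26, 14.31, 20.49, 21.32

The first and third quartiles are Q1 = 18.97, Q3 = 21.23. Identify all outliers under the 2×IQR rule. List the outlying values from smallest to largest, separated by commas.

IQR = Q3 − Q1 = 21.23 − 18.97 = 2.26.
Lower fence = Q1 − 2·IQR = 18.97 − 4.52 = 14.45.
Upper fence = Q3 + 2·IQR = 21.23 + 4.52 = 25.75.
13.57 < 14.45 → outlier.
14.31 < 14.45 → outlier.
28.15 > 25.75 → outlier.
All remaining values lie within [14.45, 25.75].

13.57, 14.31, 28.15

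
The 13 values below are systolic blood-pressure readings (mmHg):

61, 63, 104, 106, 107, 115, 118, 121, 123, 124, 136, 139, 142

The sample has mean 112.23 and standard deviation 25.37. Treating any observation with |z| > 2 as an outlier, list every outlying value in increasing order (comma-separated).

61

Cutoffs at x̄ ± 2s: 112.23 ± 2·25.37 = [61.49, 162.97].
61: z = -2.02, |z| > 2 → outlier.
Every other value lies within [61.49, 162.97].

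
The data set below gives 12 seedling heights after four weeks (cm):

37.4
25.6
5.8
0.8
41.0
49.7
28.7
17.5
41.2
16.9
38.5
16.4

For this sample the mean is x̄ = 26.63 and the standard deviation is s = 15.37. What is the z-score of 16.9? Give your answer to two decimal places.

-0.63

z = (16.9 − 26.63) / 15.37 = -0.63.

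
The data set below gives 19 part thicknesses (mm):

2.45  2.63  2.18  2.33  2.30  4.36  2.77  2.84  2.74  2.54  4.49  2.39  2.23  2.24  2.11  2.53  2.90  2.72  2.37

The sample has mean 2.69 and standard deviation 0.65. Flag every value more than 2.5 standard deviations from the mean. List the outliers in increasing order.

Cutoffs at x̄ ± 2.5s: 2.69 ± 2.5·0.65 = [1.065, 4.315].
4.36: z = 2.57, |z| > 2.5 → outlier.
4.49: z = 2.77, |z| > 2.5 → outlier.
Every other value lies within [1.065, 4.315].

4.36, 4.49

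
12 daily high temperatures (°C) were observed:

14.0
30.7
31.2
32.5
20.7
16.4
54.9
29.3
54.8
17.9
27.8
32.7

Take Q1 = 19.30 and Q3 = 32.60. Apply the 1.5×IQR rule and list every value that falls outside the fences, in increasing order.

IQR = Q3 − Q1 = 32.60 − 19.30 = 13.30.
Lower fence = Q1 − 1.5·IQR = 19.30 − 19.95 = -0.65.
Upper fence = Q3 + 1.5·IQR = 32.60 + 19.95 = 52.55.
54.8 > 52.55 → outlier.
54.9 > 52.55 → outlier.
All remaining values lie within [-0.65, 52.55].

54.8, 54.9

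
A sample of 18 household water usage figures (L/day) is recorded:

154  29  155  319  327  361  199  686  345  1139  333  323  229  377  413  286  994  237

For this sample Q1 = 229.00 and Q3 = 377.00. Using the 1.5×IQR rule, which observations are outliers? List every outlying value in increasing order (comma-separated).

686, 994, 1139

IQR = Q3 − Q1 = 377.00 − 229.00 = 148.00.
Lower fence = Q1 − 1.5·IQR = 229.00 − 222.00 = 7.00.
Upper fence = Q3 + 1.5·IQR = 377.00 + 222.00 = 599.00.
686 > 599.00 → outlier.
994 > 599.00 → outlier.
1139 > 599.00 → outlier.
All remaining values lie within [7.00, 599.00].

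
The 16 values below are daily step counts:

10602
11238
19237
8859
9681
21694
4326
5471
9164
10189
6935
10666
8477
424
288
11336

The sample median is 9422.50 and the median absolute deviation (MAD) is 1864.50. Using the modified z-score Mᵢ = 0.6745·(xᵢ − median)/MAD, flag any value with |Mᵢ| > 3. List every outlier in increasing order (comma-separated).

|Mᵢ| > 3 ⇔ |xᵢ − 9422.50| > 3·1864.50/0.6745 = 8292.81.
So outliers lie outside [1129.69, 17715.31].
288: M = -3.30 → outlier.
424: M = -3.26 → outlier.
19237: M = 3.55 → outlier.
21694: M = 4.44 → outlier.

288, 424, 19237, 21694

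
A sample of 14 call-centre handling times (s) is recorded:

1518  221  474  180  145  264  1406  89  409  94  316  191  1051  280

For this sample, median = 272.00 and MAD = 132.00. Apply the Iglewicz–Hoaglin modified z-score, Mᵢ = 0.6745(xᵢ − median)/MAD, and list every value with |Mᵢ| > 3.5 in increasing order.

|Mᵢ| > 3.5 ⇔ |xᵢ − 272.00| > 3.5·132.00/0.6745 = 684.95.
So outliers lie outside [-412.95, 956.95].
1051: M = 3.98 → outlier.
1406: M = 5.79 → outlier.
1518: M = 6.37 → outlier.

1051, 1406, 1518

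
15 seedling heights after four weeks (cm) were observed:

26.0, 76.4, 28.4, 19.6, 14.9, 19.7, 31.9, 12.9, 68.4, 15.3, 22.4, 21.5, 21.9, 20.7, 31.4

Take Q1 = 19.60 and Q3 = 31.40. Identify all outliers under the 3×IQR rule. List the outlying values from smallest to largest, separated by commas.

68.4, 76.4

IQR = Q3 − Q1 = 31.40 − 19.60 = 11.80.
Lower fence = Q1 − 3·IQR = 19.60 − 35.40 = -15.80.
Upper fence = Q3 + 3·IQR = 31.40 + 35.40 = 66.80.
68.4 > 66.80 → outlier.
76.4 > 66.80 → outlier.
All remaining values lie within [-15.80, 66.80].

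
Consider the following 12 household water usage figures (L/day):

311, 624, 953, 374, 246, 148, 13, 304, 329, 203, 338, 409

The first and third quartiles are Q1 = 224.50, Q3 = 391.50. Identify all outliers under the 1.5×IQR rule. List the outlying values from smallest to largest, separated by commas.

IQR = Q3 − Q1 = 391.50 − 224.50 = 167.00.
Lower fence = Q1 − 1.5·IQR = 224.50 − 250.50 = -26.00.
Upper fence = Q3 + 1.5·IQR = 391.50 + 250.50 = 642.00.
953 > 642.00 → outlier.
All remaining values lie within [-26.00, 642.00].

953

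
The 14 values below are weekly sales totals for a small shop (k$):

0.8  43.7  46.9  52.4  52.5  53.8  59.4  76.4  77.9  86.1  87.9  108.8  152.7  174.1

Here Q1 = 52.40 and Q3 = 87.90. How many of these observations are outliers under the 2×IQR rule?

1

IQR = 35.50; fences at 52.40 − 71.00 = -18.60 and 87.90 + 71.00 = 158.90.
Outside the cutoffs: 174.1.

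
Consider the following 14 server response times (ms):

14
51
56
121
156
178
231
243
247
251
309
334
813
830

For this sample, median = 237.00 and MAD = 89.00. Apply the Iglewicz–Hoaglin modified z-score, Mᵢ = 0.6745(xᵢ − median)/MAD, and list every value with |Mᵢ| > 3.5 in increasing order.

|Mᵢ| > 3.5 ⇔ |xᵢ − 237.00| > 3.5·89.00/0.6745 = 461.82.
So outliers lie outside [-224.82, 698.82].
813: M = 4.37 → outlier.
830: M = 4.49 → outlier.

813, 830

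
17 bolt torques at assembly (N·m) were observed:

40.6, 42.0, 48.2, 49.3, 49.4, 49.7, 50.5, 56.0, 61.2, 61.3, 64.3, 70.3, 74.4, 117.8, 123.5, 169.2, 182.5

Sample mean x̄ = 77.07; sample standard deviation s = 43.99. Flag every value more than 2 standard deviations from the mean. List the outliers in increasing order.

169.2, 182.5

Cutoffs at x̄ ± 2s: 77.07 ± 2·43.99 = [-10.91, 165.05].
169.2: z = 2.09, |z| > 2 → outlier.
182.5: z = 2.40, |z| > 2 → outlier.
Every other value lies within [-10.91, 165.05].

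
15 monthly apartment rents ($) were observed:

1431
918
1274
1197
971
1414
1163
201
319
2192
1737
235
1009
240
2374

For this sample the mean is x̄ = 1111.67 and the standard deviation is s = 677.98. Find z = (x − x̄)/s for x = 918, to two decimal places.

z = (918 − 1111.67) / 677.98 = -0.29.

-0.29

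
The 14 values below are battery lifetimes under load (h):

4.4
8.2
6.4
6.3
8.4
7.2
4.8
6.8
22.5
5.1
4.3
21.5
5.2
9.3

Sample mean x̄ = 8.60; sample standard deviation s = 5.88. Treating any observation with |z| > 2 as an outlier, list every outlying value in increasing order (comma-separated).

21.5, 22.5

Cutoffs at x̄ ± 2s: 8.60 ± 2·5.88 = [-3.16, 20.36].
21.5: z = 2.19, |z| > 2 → outlier.
22.5: z = 2.36, |z| > 2 → outlier.
Every other value lies within [-3.16, 20.36].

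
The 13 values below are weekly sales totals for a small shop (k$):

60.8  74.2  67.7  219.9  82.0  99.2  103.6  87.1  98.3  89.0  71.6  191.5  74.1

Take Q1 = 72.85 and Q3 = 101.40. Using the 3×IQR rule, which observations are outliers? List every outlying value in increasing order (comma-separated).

191.5, 219.9

IQR = Q3 − Q1 = 101.40 − 72.85 = 28.55.
Lower fence = Q1 − 3·IQR = 72.85 − 85.65 = -12.80.
Upper fence = Q3 + 3·IQR = 101.40 + 85.65 = 187.05.
191.5 > 187.05 → outlier.
219.9 > 187.05 → outlier.
All remaining values lie within [-12.80, 187.05].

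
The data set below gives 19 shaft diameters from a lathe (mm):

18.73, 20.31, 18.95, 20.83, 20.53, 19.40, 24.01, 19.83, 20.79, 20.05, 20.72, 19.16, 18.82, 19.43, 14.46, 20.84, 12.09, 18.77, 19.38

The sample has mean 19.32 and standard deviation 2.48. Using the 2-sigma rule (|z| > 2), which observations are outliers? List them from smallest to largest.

Cutoffs at x̄ ± 2s: 19.32 ± 2·2.48 = [14.36, 24.28].
12.09: z = -2.92, |z| > 2 → outlier.
Every other value lies within [14.36, 24.28].

12.09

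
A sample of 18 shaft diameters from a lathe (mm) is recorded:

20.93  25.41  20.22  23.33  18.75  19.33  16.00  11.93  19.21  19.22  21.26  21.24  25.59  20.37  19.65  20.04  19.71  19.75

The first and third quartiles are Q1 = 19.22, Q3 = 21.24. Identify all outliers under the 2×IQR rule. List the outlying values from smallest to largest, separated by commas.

11.93, 25.41, 25.59

IQR = Q3 − Q1 = 21.24 − 19.22 = 2.02.
Lower fence = Q1 − 2·IQR = 19.22 − 4.04 = 15.18.
Upper fence = Q3 + 2·IQR = 21.24 + 4.04 = 25.28.
11.93 < 15.18 → outlier.
25.41 > 25.28 → outlier.
25.59 > 25.28 → outlier.
All remaining values lie within [15.18, 25.28].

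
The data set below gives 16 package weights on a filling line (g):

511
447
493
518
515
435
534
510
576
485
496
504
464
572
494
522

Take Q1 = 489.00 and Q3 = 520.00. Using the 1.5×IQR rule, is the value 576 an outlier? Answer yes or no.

IQR = Q3 − Q1 = 520.00 − 489.00 = 31.00.
Lower fence = Q1 − 1.5·IQR = 489.00 − 46.50 = 442.50.
Upper fence = Q3 + 1.5·IQR = 520.00 + 46.50 = 566.50.
576 lies above the upper fence.

yes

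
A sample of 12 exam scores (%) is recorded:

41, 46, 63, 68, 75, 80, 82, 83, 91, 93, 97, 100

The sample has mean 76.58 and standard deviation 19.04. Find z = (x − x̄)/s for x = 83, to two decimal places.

z = (83 − 76.58) / 19.04 = 0.34.

0.34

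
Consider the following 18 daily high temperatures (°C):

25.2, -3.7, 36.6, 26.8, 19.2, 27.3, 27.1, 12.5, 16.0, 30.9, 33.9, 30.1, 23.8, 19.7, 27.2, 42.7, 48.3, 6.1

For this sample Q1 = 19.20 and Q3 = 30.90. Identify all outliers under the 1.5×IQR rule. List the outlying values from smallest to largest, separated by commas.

IQR = Q3 − Q1 = 30.90 − 19.20 = 11.70.
Lower fence = Q1 − 1.5·IQR = 19.20 − 17.55 = 1.65.
Upper fence = Q3 + 1.5·IQR = 30.90 + 17.55 = 48.45.
-3.7 < 1.65 → outlier.
All remaining values lie within [1.65, 48.45].

-3.7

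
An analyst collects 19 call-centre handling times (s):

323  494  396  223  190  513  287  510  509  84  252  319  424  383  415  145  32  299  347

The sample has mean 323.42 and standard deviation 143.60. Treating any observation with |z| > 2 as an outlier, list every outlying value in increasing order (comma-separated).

Cutoffs at x̄ ± 2s: 323.42 ± 2·143.60 = [36.22, 610.62].
32: z = -2.03, |z| > 2 → outlier.
Every other value lies within [36.22, 610.62].

32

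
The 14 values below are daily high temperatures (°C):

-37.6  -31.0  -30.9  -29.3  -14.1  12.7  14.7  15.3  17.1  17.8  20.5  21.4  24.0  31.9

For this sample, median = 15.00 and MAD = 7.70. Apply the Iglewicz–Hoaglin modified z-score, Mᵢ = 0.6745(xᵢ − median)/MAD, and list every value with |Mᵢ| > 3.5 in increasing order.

-37.6, -31.0, -30.9, -29.3

|Mᵢ| > 3.5 ⇔ |xᵢ − 15.00| > 3.5·7.70/0.6745 = 39.96.
So outliers lie outside [-24.96, 54.96].
-37.6: M = -4.61 → outlier.
-31.0: M = -4.03 → outlier.
-30.9: M = -4.02 → outlier.
-29.3: M = -3.88 → outlier.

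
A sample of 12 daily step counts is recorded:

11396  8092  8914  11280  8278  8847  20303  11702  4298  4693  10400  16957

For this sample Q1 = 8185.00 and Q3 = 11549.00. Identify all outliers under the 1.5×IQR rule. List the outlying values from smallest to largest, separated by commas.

IQR = Q3 − Q1 = 11549.00 − 8185.00 = 3364.00.
Lower fence = Q1 − 1.5·IQR = 8185.00 − 5046.00 = 3139.00.
Upper fence = Q3 + 1.5·IQR = 11549.00 + 5046.00 = 16595.00.
16957 > 16595.00 → outlier.
20303 > 16595.00 → outlier.
All remaining values lie within [3139.00, 16595.00].

16957, 20303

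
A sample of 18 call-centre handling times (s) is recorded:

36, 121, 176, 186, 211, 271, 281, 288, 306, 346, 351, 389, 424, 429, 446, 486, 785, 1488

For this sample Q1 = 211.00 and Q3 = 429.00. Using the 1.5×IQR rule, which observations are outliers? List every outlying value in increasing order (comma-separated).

IQR = Q3 − Q1 = 429.00 − 211.00 = 218.00.
Lower fence = Q1 − 1.5·IQR = 211.00 − 327.00 = -116.00.
Upper fence = Q3 + 1.5·IQR = 429.00 + 327.00 = 756.00.
785 > 756.00 → outlier.
1488 > 756.00 → outlier.
All remaining values lie within [-116.00, 756.00].

785, 1488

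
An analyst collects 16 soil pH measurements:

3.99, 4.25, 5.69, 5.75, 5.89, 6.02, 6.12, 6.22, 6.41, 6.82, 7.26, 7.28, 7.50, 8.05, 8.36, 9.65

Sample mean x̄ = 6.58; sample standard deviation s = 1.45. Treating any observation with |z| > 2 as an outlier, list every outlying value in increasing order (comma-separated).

Cutoffs at x̄ ± 2s: 6.58 ± 2·1.45 = [3.68, 9.48].
9.65: z = 2.12, |z| > 2 → outlier.
Every other value lies within [3.68, 9.48].

9.65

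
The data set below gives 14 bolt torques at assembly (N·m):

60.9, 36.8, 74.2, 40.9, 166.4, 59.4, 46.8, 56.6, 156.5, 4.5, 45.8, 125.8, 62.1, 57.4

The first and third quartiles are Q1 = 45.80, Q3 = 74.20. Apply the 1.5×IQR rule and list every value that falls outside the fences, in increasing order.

125.8, 156.5, 166.4

IQR = Q3 − Q1 = 74.20 − 45.80 = 28.40.
Lower fence = Q1 − 1.5·IQR = 45.80 − 42.60 = 3.20.
Upper fence = Q3 + 1.5·IQR = 74.20 + 42.60 = 116.80.
125.8 > 116.80 → outlier.
156.5 > 116.80 → outlier.
166.4 > 116.80 → outlier.
All remaining values lie within [3.20, 116.80].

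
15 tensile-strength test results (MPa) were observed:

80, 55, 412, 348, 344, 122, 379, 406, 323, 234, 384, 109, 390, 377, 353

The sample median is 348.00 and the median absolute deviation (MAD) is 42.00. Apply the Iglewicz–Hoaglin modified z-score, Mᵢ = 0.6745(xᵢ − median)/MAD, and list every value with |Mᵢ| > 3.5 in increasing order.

|Mᵢ| > 3.5 ⇔ |xᵢ − 348.00| > 3.5·42.00/0.6745 = 217.94.
So outliers lie outside [130.06, 565.94].
55: M = -4.71 → outlier.
80: M = -4.30 → outlier.
109: M = -3.84 → outlier.
122: M = -3.63 → outlier.

55, 80, 109, 122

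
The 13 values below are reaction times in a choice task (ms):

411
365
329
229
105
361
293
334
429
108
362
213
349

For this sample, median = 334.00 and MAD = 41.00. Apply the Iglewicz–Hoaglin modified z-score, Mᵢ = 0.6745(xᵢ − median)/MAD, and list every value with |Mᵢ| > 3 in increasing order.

|Mᵢ| > 3 ⇔ |xᵢ − 334.00| > 3·41.00/0.6745 = 182.36.
So outliers lie outside [151.64, 516.36].
105: M = -3.77 → outlier.
108: M = -3.72 → outlier.

105, 108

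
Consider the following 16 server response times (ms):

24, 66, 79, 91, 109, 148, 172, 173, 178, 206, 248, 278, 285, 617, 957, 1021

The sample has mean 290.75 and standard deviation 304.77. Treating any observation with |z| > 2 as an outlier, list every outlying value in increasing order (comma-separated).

957, 1021

Cutoffs at x̄ ± 2s: 290.75 ± 2·304.77 = [-318.79, 900.29].
957: z = 2.19, |z| > 2 → outlier.
1021: z = 2.40, |z| > 2 → outlier.
Every other value lies within [-318.79, 900.29].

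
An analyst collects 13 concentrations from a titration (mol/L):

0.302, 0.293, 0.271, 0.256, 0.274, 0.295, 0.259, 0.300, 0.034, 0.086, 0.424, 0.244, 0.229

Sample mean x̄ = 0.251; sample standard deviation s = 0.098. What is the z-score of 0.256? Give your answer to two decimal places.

0.05

z = (0.256 − 0.251) / 0.098 = 0.05.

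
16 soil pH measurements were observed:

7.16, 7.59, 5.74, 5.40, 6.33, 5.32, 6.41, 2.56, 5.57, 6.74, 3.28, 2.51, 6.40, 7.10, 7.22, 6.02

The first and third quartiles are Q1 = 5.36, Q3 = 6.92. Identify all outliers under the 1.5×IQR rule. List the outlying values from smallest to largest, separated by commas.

IQR = Q3 − Q1 = 6.92 − 5.36 = 1.56.
Lower fence = Q1 − 1.5·IQR = 5.36 − 2.34 = 3.02.
Upper fence = Q3 + 1.5·IQR = 6.92 + 2.34 = 9.26.
2.51 < 3.02 → outlier.
2.56 < 3.02 → outlier.
All remaining values lie within [3.02, 9.26].

2.51, 2.56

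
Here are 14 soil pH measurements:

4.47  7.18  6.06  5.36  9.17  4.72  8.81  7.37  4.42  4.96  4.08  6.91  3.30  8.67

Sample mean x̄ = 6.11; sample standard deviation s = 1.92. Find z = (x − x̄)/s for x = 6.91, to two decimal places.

z = (6.91 − 6.11) / 1.92 = 0.42.

0.42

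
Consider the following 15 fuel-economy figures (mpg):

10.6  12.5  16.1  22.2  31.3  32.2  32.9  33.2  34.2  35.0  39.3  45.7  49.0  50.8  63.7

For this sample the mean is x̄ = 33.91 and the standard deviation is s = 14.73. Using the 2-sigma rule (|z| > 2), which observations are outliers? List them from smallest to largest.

63.7

Cutoffs at x̄ ± 2s: 33.91 ± 2·14.73 = [4.45, 63.37].
63.7: z = 2.02, |z| > 2 → outlier.
Every other value lies within [4.45, 63.37].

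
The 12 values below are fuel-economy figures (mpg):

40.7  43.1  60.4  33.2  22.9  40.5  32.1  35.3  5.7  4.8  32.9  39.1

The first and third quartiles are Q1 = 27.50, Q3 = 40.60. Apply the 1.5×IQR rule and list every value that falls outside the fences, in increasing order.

4.8, 5.7, 60.4

IQR = Q3 − Q1 = 40.60 − 27.50 = 13.10.
Lower fence = Q1 − 1.5·IQR = 27.50 − 19.65 = 7.85.
Upper fence = Q3 + 1.5·IQR = 40.60 + 19.65 = 60.25.
4.8 < 7.85 → outlier.
5.7 < 7.85 → outlier.
60.4 > 60.25 → outlier.
All remaining values lie within [7.85, 60.25].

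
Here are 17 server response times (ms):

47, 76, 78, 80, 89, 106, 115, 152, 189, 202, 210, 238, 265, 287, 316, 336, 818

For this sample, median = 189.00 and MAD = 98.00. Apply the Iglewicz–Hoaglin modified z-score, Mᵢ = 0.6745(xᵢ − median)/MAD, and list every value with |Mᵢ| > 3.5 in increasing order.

818

|Mᵢ| > 3.5 ⇔ |xᵢ − 189.00| > 3.5·98.00/0.6745 = 508.52.
So outliers lie outside [-319.52, 697.52].
818: M = 4.33 → outlier.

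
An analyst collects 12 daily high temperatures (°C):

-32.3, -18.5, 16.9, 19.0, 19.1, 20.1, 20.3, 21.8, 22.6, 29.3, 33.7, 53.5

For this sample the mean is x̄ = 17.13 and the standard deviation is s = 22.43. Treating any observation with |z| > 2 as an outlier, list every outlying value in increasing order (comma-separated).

Cutoffs at x̄ ± 2s: 17.13 ± 2·22.43 = [-27.73, 61.99].
-32.3: z = -2.20, |z| > 2 → outlier.
Every other value lies within [-27.73, 61.99].

-32.3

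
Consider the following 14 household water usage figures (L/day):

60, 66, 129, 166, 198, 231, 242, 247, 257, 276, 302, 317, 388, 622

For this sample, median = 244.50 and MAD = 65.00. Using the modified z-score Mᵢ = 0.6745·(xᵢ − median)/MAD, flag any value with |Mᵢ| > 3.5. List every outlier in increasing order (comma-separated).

622

|Mᵢ| > 3.5 ⇔ |xᵢ − 244.50| > 3.5·65.00/0.6745 = 337.29.
So outliers lie outside [-92.79, 581.79].
622: M = 3.92 → outlier.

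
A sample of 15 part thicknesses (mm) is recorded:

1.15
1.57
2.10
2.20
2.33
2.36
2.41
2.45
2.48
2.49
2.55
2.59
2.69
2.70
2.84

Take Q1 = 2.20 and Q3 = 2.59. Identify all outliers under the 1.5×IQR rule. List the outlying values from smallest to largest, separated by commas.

1.15, 1.57

IQR = Q3 − Q1 = 2.59 − 2.20 = 0.39.
Lower fence = Q1 − 1.5·IQR = 2.20 − 0.585 = 1.615.
Upper fence = Q3 + 1.5·IQR = 2.59 + 0.585 = 3.175.
1.15 < 1.615 → outlier.
1.57 < 1.615 → outlier.
All remaining values lie within [1.615, 3.175].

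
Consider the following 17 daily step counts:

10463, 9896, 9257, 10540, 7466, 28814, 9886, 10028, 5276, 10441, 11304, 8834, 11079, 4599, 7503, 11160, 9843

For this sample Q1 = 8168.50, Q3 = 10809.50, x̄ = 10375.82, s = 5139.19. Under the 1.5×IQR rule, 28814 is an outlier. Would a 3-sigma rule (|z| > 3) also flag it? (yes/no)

z = (28814 − 10375.82) / 5139.19 = 3.59.
|z| = 3.59 > 3.

yes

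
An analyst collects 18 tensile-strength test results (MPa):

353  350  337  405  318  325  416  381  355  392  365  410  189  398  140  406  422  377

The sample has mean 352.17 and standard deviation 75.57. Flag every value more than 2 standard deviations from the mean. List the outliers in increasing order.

Cutoffs at x̄ ± 2s: 352.17 ± 2·75.57 = [201.03, 503.31].
140: z = -2.81, |z| > 2 → outlier.
189: z = -2.16, |z| > 2 → outlier.
Every other value lies within [201.03, 503.31].

140, 189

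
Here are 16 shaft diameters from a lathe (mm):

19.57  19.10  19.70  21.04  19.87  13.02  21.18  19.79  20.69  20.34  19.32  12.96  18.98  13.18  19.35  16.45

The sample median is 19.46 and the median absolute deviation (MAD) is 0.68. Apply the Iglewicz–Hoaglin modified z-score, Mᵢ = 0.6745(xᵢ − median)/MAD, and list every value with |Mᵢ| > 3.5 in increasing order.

|Mᵢ| > 3.5 ⇔ |xᵢ − 19.46| > 3.5·0.68/0.6745 = 3.53.
So outliers lie outside [15.93, 22.99].
12.96: M = -6.45 → outlier.
13.02: M = -6.39 → outlier.
13.18: M = -6.23 → outlier.

12.96, 13.02, 13.18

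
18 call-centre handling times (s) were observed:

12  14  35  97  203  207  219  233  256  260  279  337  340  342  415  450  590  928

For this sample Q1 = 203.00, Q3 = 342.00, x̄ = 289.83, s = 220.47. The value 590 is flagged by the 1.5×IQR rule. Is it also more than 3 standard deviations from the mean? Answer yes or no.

z = (590 − 289.83) / 220.47 = 1.36.
|z| = 1.36 ≤ 3.

no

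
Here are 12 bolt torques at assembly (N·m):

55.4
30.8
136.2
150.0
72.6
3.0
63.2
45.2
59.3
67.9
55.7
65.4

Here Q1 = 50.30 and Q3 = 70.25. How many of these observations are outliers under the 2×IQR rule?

IQR = 19.95; fences at 50.30 − 39.90 = 10.40 and 70.25 + 39.90 = 110.15.
Outside the cutoffs: 3.0, 136.2, 150.0.

3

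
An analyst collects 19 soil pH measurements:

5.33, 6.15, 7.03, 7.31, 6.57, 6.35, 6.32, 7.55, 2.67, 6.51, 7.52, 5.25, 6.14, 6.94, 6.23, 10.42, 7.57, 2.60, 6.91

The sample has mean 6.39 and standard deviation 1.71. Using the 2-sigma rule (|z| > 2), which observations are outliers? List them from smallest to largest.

Cutoffs at x̄ ± 2s: 6.39 ± 2·1.71 = [2.97, 9.81].
2.60: z = -2.22, |z| > 2 → outlier.
2.67: z = -2.18, |z| > 2 → outlier.
10.42: z = 2.36, |z| > 2 → outlier.
Every other value lies within [2.97, 9.81].

2.60, 2.67, 10.42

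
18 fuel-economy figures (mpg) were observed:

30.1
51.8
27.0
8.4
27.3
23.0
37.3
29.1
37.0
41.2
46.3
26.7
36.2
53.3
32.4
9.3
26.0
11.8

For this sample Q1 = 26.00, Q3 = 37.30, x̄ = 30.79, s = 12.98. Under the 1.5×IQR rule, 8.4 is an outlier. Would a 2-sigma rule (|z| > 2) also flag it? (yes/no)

z = (8.4 − 30.79) / 12.98 = -1.72.
|z| = 1.72 ≤ 2.

no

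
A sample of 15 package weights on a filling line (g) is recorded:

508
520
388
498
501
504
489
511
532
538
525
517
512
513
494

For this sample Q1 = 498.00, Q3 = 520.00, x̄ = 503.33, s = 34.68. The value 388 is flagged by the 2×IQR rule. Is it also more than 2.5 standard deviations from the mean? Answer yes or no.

z = (388 − 503.33) / 34.68 = -3.33.
|z| = 3.33 > 2.5.

yes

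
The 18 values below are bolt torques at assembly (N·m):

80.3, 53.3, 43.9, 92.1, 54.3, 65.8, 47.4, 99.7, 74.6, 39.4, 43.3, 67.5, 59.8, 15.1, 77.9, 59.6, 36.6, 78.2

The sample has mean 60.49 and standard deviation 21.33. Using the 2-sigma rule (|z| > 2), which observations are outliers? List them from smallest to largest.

Cutoffs at x̄ ± 2s: 60.49 ± 2·21.33 = [17.83, 103.15].
15.1: z = -2.13, |z| > 2 → outlier.
Every other value lies within [17.83, 103.15].

15.1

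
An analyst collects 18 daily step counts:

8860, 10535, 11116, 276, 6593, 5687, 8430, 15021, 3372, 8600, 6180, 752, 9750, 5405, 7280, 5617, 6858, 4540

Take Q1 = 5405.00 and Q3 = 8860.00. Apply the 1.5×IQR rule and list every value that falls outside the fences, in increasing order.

15021

IQR = Q3 − Q1 = 8860.00 − 5405.00 = 3455.00.
Lower fence = Q1 − 1.5·IQR = 5405.00 − 5182.50 = 222.50.
Upper fence = Q3 + 1.5·IQR = 8860.00 + 5182.50 = 14042.50.
15021 > 14042.50 → outlier.
All remaining values lie within [222.50, 14042.50].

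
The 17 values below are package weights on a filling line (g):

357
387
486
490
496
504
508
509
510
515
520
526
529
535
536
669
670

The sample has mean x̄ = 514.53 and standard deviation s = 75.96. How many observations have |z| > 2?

3

Cutoffs: x̄ ± 2s = [362.61, 666.45].
Outside the cutoffs: 357, 669, 670.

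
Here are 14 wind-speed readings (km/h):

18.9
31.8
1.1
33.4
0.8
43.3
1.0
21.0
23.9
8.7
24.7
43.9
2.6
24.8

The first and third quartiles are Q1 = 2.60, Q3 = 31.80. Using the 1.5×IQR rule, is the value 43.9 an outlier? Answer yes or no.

IQR = Q3 − Q1 = 31.80 − 2.60 = 29.20.
Lower fence = Q1 − 1.5·IQR = 2.60 − 43.80 = -41.20.
Upper fence = Q3 + 1.5·IQR = 31.80 + 43.80 = 75.60.
43.9 lies within [-41.20, 75.60].

no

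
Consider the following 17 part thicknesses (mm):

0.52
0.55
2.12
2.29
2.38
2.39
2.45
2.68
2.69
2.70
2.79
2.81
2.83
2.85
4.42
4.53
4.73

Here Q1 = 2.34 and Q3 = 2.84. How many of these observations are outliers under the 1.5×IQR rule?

5

IQR = 0.50; fences at 2.34 − 0.75 = 1.59 and 2.84 + 0.75 = 3.59.
Outside the cutoffs: 0.52, 0.55, 4.42, 4.53, 4.73.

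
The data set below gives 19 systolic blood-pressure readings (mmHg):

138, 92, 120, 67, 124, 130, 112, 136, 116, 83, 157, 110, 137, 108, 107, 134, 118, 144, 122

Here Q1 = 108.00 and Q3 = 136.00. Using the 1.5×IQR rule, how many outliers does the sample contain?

0

IQR = 28.00; fences at 108.00 − 42.00 = 66.00 and 136.00 + 42.00 = 178.00.
Every value lies within the cutoffs.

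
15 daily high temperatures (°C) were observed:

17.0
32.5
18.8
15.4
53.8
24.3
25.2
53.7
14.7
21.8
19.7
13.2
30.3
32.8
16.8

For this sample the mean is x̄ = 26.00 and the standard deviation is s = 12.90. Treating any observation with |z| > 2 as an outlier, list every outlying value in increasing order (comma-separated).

Cutoffs at x̄ ± 2s: 26.00 ± 2·12.90 = [0.20, 51.80].
53.7: z = 2.15, |z| > 2 → outlier.
53.8: z = 2.16, |z| > 2 → outlier.
Every other value lies within [0.20, 51.80].

53.7, 53.8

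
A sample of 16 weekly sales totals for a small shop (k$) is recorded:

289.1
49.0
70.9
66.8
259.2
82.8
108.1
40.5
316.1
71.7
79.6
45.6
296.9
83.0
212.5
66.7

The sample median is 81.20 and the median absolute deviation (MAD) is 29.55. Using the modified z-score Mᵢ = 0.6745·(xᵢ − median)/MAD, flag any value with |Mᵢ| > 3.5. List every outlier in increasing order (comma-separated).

259.2, 289.1, 296.9, 316.1

|Mᵢ| > 3.5 ⇔ |xᵢ − 81.20| > 3.5·29.55/0.6745 = 153.34.
So outliers lie outside [-72.14, 234.54].
259.2: M = 4.06 → outlier.
289.1: M = 4.75 → outlier.
296.9: M = 4.92 → outlier.
316.1: M = 5.36 → outlier.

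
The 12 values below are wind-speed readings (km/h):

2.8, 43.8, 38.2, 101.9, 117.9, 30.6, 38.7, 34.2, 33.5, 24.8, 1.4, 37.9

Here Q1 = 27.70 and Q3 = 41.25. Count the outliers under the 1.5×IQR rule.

4

IQR = 13.55; fences at 27.70 − 20.325 = 7.375 and 41.25 + 20.325 = 61.575.
Outside the cutoffs: 1.4, 2.8, 101.9, 117.9.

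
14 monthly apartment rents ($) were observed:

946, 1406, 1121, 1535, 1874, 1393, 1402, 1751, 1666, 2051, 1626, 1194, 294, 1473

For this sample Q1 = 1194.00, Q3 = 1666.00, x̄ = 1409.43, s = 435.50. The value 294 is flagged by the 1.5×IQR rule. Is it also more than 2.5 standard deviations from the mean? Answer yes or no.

z = (294 − 1409.43) / 435.50 = -2.56.
|z| = 2.56 > 2.5.

yes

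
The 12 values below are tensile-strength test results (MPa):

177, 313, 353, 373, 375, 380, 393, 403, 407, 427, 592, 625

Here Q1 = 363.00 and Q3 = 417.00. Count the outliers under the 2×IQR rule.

3

IQR = 54.00; fences at 363.00 − 108.00 = 255.00 and 417.00 + 108.00 = 525.00.
Outside the cutoffs: 177, 592, 625.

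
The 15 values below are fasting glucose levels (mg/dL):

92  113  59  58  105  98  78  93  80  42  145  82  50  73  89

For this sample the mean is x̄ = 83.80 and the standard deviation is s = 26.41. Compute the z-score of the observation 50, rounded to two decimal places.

-1.28

z = (50 − 83.80) / 26.41 = -1.28.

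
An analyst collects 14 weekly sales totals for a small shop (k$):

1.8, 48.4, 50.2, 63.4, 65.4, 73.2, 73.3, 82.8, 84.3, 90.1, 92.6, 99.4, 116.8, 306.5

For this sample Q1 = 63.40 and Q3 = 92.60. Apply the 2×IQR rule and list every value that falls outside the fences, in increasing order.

IQR = Q3 − Q1 = 92.60 − 63.40 = 29.20.
Lower fence = Q1 − 2·IQR = 63.40 − 58.40 = 5.00.
Upper fence = Q3 + 2·IQR = 92.60 + 58.40 = 151.00.
1.8 < 5.00 → outlier.
306.5 > 151.00 → outlier.
All remaining values lie within [5.00, 151.00].

1.8, 306.5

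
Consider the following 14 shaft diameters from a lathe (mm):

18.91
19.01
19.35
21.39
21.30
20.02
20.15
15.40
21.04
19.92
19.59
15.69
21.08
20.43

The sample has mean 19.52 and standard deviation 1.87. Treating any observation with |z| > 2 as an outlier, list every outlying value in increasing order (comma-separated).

15.40, 15.69

Cutoffs at x̄ ± 2s: 19.52 ± 2·1.87 = [15.78, 23.26].
15.40: z = -2.20, |z| > 2 → outlier.
15.69: z = -2.05, |z| > 2 → outlier.
Every other value lies within [15.78, 23.26].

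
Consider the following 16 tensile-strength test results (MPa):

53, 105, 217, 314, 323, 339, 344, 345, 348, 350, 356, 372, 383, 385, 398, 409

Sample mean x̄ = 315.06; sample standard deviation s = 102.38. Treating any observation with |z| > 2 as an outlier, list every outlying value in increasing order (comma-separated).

53, 105

Cutoffs at x̄ ± 2s: 315.06 ± 2·102.38 = [110.30, 519.82].
53: z = -2.56, |z| > 2 → outlier.
105: z = -2.05, |z| > 2 → outlier.
Every other value lies within [110.30, 519.82].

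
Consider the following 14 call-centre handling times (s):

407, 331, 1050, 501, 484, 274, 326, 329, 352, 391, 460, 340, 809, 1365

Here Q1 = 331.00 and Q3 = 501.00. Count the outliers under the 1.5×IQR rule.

3

IQR = 170.00; fences at 331.00 − 255.00 = 76.00 and 501.00 + 255.00 = 756.00.
Outside the cutoffs: 809, 1050, 1365.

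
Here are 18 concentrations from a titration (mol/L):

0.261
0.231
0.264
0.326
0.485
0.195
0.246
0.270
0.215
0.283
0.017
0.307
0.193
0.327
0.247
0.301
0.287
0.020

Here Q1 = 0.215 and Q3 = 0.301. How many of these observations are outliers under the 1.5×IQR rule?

3

IQR = 0.086; fences at 0.215 − 0.129 = 0.086 and 0.301 + 0.129 = 0.430.
Outside the cutoffs: 0.017, 0.020, 0.485.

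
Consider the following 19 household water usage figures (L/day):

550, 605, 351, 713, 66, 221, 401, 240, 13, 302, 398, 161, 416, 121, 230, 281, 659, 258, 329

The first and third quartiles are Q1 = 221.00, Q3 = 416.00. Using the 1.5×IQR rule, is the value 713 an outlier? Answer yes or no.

IQR = Q3 − Q1 = 416.00 − 221.00 = 195.00.
Lower fence = Q1 − 1.5·IQR = 221.00 − 292.50 = -71.50.
Upper fence = Q3 + 1.5·IQR = 416.00 + 292.50 = 708.50.
713 lies above the upper fence.

yes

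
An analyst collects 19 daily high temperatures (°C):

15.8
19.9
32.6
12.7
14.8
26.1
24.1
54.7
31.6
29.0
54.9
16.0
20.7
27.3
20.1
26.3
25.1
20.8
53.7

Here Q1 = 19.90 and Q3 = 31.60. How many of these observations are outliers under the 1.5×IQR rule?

3

IQR = 11.70; fences at 19.90 − 17.55 = 2.35 and 31.60 + 17.55 = 49.15.
Outside the cutoffs: 53.7, 54.7, 54.9.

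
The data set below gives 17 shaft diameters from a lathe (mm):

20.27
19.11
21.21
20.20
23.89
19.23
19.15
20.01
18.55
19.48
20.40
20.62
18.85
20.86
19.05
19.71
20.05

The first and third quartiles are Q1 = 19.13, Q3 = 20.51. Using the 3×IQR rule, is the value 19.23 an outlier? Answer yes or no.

no

IQR = Q3 − Q1 = 20.51 − 19.13 = 1.38.
Lower fence = Q1 − 3·IQR = 19.13 − 4.14 = 14.99.
Upper fence = Q3 + 3·IQR = 20.51 + 4.14 = 24.65.
19.23 lies within [14.99, 24.65].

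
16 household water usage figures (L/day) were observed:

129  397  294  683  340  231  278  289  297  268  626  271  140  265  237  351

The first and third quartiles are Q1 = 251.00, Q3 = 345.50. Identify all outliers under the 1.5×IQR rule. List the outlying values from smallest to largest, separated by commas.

IQR = Q3 − Q1 = 345.50 − 251.00 = 94.50.
Lower fence = Q1 − 1.5·IQR = 251.00 − 141.75 = 109.25.
Upper fence = Q3 + 1.5·IQR = 345.50 + 141.75 = 487.25.
626 > 487.25 → outlier.
683 > 487.25 → outlier.
All remaining values lie within [109.25, 487.25].

626, 683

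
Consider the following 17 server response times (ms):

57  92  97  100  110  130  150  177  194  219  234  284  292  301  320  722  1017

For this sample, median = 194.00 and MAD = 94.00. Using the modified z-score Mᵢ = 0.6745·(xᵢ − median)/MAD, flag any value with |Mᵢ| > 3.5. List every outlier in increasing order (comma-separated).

722, 1017

|Mᵢ| > 3.5 ⇔ |xᵢ − 194.00| > 3.5·94.00/0.6745 = 487.77.
So outliers lie outside [-293.77, 681.77].
722: M = 3.79 → outlier.
1017: M = 5.91 → outlier.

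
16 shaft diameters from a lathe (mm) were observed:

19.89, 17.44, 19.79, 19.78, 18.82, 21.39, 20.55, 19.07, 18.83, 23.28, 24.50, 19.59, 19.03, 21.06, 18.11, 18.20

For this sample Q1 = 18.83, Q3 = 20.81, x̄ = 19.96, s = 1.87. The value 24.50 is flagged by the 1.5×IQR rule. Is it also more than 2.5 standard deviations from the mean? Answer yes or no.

z = (24.50 − 19.96) / 1.87 = 2.43.
|z| = 2.43 ≤ 2.5.

no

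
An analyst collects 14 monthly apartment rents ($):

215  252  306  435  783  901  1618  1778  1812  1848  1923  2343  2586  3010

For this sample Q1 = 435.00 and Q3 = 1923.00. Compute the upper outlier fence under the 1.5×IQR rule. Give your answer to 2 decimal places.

IQR = Q3 − Q1 = 1923.00 − 435.00 = 1488.00.
Lower fence = Q1 − 1.5·IQR = 435.00 − 2232.00 = -1797.00.
Upper fence = Q3 + 1.5·IQR = 1923.00 + 2232.00 = 4155.00.

4155.00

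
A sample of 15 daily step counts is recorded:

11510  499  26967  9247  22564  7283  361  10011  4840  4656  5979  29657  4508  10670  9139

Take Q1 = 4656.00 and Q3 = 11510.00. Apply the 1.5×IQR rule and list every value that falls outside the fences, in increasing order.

IQR = Q3 − Q1 = 11510.00 − 4656.00 = 6854.00.
Lower fence = Q1 − 1.5·IQR = 4656.00 − 10281.00 = -5625.00.
Upper fence = Q3 + 1.5·IQR = 11510.00 + 10281.00 = 21791.00.
22564 > 21791.00 → outlier.
26967 > 21791.00 → outlier.
29657 > 21791.00 → outlier.
All remaining values lie within [-5625.00, 21791.00].

22564, 26967, 29657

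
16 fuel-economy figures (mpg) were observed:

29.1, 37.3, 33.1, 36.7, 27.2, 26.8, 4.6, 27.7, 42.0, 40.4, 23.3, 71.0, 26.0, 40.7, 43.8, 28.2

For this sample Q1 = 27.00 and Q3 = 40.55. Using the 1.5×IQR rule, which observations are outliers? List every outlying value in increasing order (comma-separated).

IQR = Q3 − Q1 = 40.55 − 27.00 = 13.55.
Lower fence = Q1 − 1.5·IQR = 27.00 − 20.325 = 6.675.
Upper fence = Q3 + 1.5·IQR = 40.55 + 20.325 = 60.875.
4.6 < 6.675 → outlier.
71.0 > 60.875 → outlier.
All remaining values lie within [6.675, 60.875].

4.6, 71.0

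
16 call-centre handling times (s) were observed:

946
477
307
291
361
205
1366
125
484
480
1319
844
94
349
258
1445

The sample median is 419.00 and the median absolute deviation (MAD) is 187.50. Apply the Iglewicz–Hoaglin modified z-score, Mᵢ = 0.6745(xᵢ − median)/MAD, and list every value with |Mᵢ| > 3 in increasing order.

1319, 1366, 1445

|Mᵢ| > 3 ⇔ |xᵢ − 419.00| > 3·187.50/0.6745 = 833.95.
So outliers lie outside [-414.95, 1252.95].
1319: M = 3.24 → outlier.
1366: M = 3.41 → outlier.
1445: M = 3.69 → outlier.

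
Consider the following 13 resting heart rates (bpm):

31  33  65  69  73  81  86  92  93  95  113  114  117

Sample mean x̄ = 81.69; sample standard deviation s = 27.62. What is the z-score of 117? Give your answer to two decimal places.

1.28

z = (117 − 81.69) / 27.62 = 1.28.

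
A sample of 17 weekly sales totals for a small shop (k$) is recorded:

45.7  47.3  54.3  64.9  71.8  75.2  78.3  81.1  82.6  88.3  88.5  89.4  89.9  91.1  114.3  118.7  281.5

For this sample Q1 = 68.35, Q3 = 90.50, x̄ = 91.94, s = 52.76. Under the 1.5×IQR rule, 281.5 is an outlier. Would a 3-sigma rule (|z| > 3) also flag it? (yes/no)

z = (281.5 − 91.94) / 52.76 = 3.59.
|z| = 3.59 > 3.

yes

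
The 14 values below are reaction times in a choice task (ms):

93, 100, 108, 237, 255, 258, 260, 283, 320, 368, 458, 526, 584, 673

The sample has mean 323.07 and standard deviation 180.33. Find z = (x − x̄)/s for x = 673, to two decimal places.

z = (673 − 323.07) / 180.33 = 1.94.

1.94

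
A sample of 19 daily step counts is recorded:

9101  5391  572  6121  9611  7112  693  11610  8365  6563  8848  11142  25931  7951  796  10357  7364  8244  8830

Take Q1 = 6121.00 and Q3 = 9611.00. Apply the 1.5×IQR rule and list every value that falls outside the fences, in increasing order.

IQR = Q3 − Q1 = 9611.00 − 6121.00 = 3490.00.
Lower fence = Q1 − 1.5·IQR = 6121.00 − 5235.00 = 886.00.
Upper fence = Q3 + 1.5·IQR = 9611.00 + 5235.00 = 14846.00.
572 < 886.00 → outlier.
693 < 886.00 → outlier.
796 < 886.00 → outlier.
25931 > 14846.00 → outlier.
All remaining values lie within [886.00, 14846.00].

572, 693, 796, 25931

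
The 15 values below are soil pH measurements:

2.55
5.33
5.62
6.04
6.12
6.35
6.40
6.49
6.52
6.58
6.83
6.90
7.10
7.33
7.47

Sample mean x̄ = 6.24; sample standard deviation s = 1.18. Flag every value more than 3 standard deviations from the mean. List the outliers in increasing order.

Cutoffs at x̄ ± 3s: 6.24 ± 3·1.18 = [2.70, 9.78].
2.55: z = -3.13, |z| > 3 → outlier.
Every other value lies within [2.70, 9.78].

2.55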